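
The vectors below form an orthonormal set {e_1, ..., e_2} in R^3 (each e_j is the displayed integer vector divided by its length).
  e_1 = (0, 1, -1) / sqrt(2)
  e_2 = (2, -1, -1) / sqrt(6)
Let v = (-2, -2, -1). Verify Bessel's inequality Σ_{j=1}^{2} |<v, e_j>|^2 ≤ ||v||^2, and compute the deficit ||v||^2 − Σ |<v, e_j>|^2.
Σ |<v, e_j>|^2 = 2/3; ||v||^2 = 9; deficit = 25/3

Write each e_j = u_j / sqrt(<u_j, u_j>) where u_j is the displayed integer vector. Then <v, e_j> = <v, u_j> / sqrt(<u_j, u_j>), so |<v, e_j>|^2 = <v, u_j>^2 / <u_j, u_j>.
Coefficients: <v, e_1> = -1/sqrt(2), <v, e_2> = -1/sqrt(6).
Square and sum: Σ |<v, e_j>|^2 = 2/3.
Compute ||v||^2 = v·v = 9.
Deficit = 9 − 2/3 = 25/3 ≥ 0, confirming Bessel's inequality. (The deficit equals ||v − Σ <v,e_j> e_j||^2, the squared distance from v to span{e_j}.)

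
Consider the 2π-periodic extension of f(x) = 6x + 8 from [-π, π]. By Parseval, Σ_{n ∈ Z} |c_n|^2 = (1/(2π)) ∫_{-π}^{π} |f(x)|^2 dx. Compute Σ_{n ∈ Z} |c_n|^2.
Σ |c_n|^2 = 12π^2 + 64

Expand and integrate term by term over [-π, π]:
  ∫ (6x)^2 dx = 36·(2π^3/3); ∫ 2·6·(8)·x dx = 0 (odd integrand); ∫ 8^2 dx = 64·2π.
So (1/(2π)) ∫_{-π}^{π} (6x + 8)^2 dx = 36π^2/3 + 64 = 12π^2 + 64.
Parseval ⇒ Σ |c_n|^2 = 12π^2 + 64.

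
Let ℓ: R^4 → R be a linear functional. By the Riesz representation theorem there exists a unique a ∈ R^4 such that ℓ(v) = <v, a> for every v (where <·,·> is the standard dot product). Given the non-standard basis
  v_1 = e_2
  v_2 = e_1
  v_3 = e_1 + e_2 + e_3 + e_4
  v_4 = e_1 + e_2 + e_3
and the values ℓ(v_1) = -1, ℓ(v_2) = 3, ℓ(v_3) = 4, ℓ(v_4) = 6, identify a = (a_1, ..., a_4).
a = (3, -1, 4, -2)

Write a = (a_1, ..., a_4) in the standard basis. For each basis vector v_i, ℓ(v_i) = <v_i, a> is a linear equation in the a_j's. Collect the n equations into a matrix system V a = ℓ, where row i of V is v_i (expressed in the standard basis). Since V is invertible (lower-triangular with 1s on the diagonal, up to permutation), solve by back-substitution:
  V =
[[0, 1, 0, 0],
 [1, 0, 0, 0],
 [1, 1, 1, 1],
 [1, 1, 1, 0]]
  V a = (-1, 3, 4, 6)
Solving gives a = (3, -1, 4, -2).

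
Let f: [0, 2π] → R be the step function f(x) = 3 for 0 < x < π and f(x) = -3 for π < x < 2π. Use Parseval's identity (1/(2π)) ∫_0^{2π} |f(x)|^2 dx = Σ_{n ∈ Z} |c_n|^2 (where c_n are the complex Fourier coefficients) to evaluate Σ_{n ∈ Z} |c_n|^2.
Σ |c_n|^2 = 9

Parseval equates the L^2 energy of f (normalised by 1/(2π)) with the ℓ^2 sum of its Fourier coefficients: (1/(2π)) ∫_0^{2π} |f|^2 = Σ |c_n|^2.
Compute the left side: (1/(2π)) [∫_0^π 3^2 dx + ∫_π^{2π} (-3)^2 dx] = (1/(2π)) · (9π + 9π) = (9 + 9)/2 = 9.
So Σ_{n ∈ Z} |c_n|^2 = 9.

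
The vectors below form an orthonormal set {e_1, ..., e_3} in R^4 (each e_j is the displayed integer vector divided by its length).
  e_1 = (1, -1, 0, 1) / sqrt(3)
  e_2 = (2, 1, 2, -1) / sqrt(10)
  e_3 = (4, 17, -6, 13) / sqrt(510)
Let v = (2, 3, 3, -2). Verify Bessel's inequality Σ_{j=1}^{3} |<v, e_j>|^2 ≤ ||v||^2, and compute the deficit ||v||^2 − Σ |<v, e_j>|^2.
Σ |<v, e_j>|^2 = 441/17; ||v||^2 = 26; deficit = 1/17

Write each e_j = u_j / sqrt(<u_j, u_j>) where u_j is the displayed integer vector. Then <v, e_j> = <v, u_j> / sqrt(<u_j, u_j>), so |<v, e_j>|^2 = <v, u_j>^2 / <u_j, u_j>.
Coefficients: <v, e_1> = -3/sqrt(3), <v, e_2> = 15/sqrt(10), <v, e_3> = 15/sqrt(510).
Square and sum: Σ |<v, e_j>|^2 = 441/17.
Compute ||v||^2 = v·v = 26.
Deficit = 26 − 441/17 = 1/17 ≥ 0, confirming Bessel's inequality. (The deficit equals ||v − Σ <v,e_j> e_j||^2, the squared distance from v to span{e_j}.)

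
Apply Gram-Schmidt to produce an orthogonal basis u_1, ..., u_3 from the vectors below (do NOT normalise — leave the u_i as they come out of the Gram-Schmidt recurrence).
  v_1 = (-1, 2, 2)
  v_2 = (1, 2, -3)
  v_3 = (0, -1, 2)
Orthogonal basis:
  u_1 = (-1, 2, 2)
  u_2 = (2/3, 8/3, -7/3)
  u_3 = (70/117, 7/117, 28/117)

Apply the Gram-Schmidt recurrence
  u_1 = v_1
  u_i = v_i − Σ_{j<i} ((v_i · u_j) / (u_j · u_j)) · u_j.

Step by step this gives:
  u_1 = (-1, 2, 2)
  u_2 = (2/3, 8/3, -7/3)
  u_3 = (70/117, 7/117, 28/117)

Orthogonality check:
  u_2 · u_1 = 0 (should be 0)
  u_3 · u_1 = 0 (should be 0)
  u_3 · u_2 = 0 (should be 0)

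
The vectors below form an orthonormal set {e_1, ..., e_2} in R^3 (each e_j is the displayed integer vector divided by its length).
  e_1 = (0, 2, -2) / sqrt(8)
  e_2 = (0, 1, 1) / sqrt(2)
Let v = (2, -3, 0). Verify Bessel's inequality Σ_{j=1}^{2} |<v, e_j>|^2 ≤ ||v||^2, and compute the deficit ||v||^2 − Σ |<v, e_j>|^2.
Σ |<v, e_j>|^2 = 9; ||v||^2 = 13; deficit = 4

Write each e_j = u_j / sqrt(<u_j, u_j>) where u_j is the displayed integer vector. Then <v, e_j> = <v, u_j> / sqrt(<u_j, u_j>), so |<v, e_j>|^2 = <v, u_j>^2 / <u_j, u_j>.
Coefficients: <v, e_1> = -6/sqrt(8), <v, e_2> = -3/sqrt(2).
Square and sum: Σ |<v, e_j>|^2 = 9.
Compute ||v||^2 = v·v = 13.
Deficit = 13 − 9 = 4 ≥ 0, confirming Bessel's inequality. (The deficit equals ||v − Σ <v,e_j> e_j||^2, the squared distance from v to span{e_j}.)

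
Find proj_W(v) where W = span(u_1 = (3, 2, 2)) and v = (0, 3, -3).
proj_W(v) = (0, 0, 0)

Set up U = [u_1 | ... | u_1] ∈ R^(3×1). The projector onto W = col(U) is P = U (U^T U)^(-1) U^T.
Compute U^T U =
  [17],
and U^T v = (0).
Solve U^T U · c = U^T v for the coefficients: c = (0). The projection is proj_W(v) = U c.
Check: (v - proj_W(v)) · u_1 = 0  (should be 0).
Result: proj_W(v) = (0, 0, 0).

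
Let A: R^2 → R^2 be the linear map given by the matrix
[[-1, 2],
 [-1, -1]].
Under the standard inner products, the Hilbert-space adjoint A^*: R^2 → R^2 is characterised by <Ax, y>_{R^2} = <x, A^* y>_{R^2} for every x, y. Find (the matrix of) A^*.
A^* = A^T =
[[-1, -1],
 [2, -1]]

For real matrices with standard dot products, the defining identity <Ax, y> = <x, A^* y> gives (Ax)^T y = x^T (A^*) y, i.e. x^T A^T y = x^T (A^*) y. Since this holds for all x, y, we must have A^* = A^T. Therefore
A^* =
[[-1, -1],
 [2, -1]].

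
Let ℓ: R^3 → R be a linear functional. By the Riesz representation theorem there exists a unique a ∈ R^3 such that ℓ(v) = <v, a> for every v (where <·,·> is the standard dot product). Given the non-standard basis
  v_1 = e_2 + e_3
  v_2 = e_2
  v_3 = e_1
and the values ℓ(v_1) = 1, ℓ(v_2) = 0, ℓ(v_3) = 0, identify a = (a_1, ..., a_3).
a = (0, 0, 1)

Write a = (a_1, ..., a_3) in the standard basis. For each basis vector v_i, ℓ(v_i) = <v_i, a> is a linear equation in the a_j's. Collect the n equations into a matrix system V a = ℓ, where row i of V is v_i (expressed in the standard basis). Since V is invertible (lower-triangular with 1s on the diagonal, up to permutation), solve by back-substitution:
  V =
[[0, 1, 1],
 [0, 1, 0],
 [1, 0, 0]]
  V a = (1, 0, 0)
Solving gives a = (0, 0, 1).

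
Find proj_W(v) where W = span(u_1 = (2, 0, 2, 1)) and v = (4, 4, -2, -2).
proj_W(v) = (4/9, 0, 4/9, 2/9)

Set up U = [u_1 | ... | u_1] ∈ R^(4×1). The projector onto W = col(U) is P = U (U^T U)^(-1) U^T.
Compute U^T U =
  [9],
and U^T v = (2).
Solve U^T U · c = U^T v for the coefficients: c = (2/9). The projection is proj_W(v) = U c.
Check: (v - proj_W(v)) · u_1 = 0  (should be 0).
Result: proj_W(v) = (4/9, 0, 4/9, 2/9).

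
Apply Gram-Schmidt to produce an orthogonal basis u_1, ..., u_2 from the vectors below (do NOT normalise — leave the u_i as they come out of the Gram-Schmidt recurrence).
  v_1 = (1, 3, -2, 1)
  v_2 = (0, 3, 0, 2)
Orthogonal basis:
  u_1 = (1, 3, -2, 1)
  u_2 = (-11/15, 4/5, 22/15, 19/15)

Apply the Gram-Schmidt recurrence
  u_1 = v_1
  u_i = v_i − Σ_{j<i} ((v_i · u_j) / (u_j · u_j)) · u_j.

Step by step this gives:
  u_1 = (1, 3, -2, 1)
  u_2 = (-11/15, 4/5, 22/15, 19/15)

Orthogonality check:
  u_2 · u_1 = 0 (should be 0)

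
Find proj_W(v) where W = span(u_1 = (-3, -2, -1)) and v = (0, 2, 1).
proj_W(v) = (15/14, 5/7, 5/14)

Set up U = [u_1 | ... | u_1] ∈ R^(3×1). The projector onto W = col(U) is P = U (U^T U)^(-1) U^T.
Compute U^T U =
  [14],
and U^T v = (-5).
Solve U^T U · c = U^T v for the coefficients: c = (-5/14). The projection is proj_W(v) = U c.
Check: (v - proj_W(v)) · u_1 = 0  (should be 0).
Result: proj_W(v) = (15/14, 5/7, 5/14).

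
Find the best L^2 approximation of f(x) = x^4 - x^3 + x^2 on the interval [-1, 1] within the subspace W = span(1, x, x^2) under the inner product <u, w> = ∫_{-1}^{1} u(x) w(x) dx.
g(x) = 13*x^2/7 - 3*x/5 - 3/35

The best approximation g ∈ W is the orthogonal projection of f onto W. Writing g = a_0 + a_1 x + a_2 x^2, the coefficients solve the normal equations G · a = b where
  G_{ij} = <φ_i, φ_j> and b_i = <f, φ_i>, with φ_0 = 1, φ_1 = x, φ_2 = x^2.
G =
  [2, 0, 2/3]
  [0, 2/3, 0]
  [2/3, 0, 2/5],
b = (16/15, -2/5, 24/35).
Solving gives a_0 = -3/35, a_1 = -3/5, a_2 = 13/7, so
  g(x) = 13*x^2/7 - 3*x/5 - 3/35.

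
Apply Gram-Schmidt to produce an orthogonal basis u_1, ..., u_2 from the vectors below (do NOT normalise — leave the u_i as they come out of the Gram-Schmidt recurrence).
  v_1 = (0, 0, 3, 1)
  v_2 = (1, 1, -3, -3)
Orthogonal basis:
  u_1 = (0, 0, 3, 1)
  u_2 = (1, 1, 3/5, -9/5)

Apply the Gram-Schmidt recurrence
  u_1 = v_1
  u_i = v_i − Σ_{j<i} ((v_i · u_j) / (u_j · u_j)) · u_j.

Step by step this gives:
  u_1 = (0, 0, 3, 1)
  u_2 = (1, 1, 3/5, -9/5)

Orthogonality check:
  u_2 · u_1 = 0 (should be 0)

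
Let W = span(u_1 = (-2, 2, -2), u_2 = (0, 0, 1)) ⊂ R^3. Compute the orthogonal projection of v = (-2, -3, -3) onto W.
proj_W(v) = (1/2, -1/2, -3)

Set up U = [u_1 | ... | u_2] ∈ R^(3×2). The projector onto W = col(U) is P = U (U^T U)^(-1) U^T.
Compute U^T U =
  [12, -2]
  [-2, 1],
and U^T v = (4, -3).
Solve U^T U · c = U^T v for the coefficients: c = (-1/4, -7/2). The projection is proj_W(v) = U c.
Check: (v - proj_W(v)) · u_1 = 0  (should be 0).
Check: (v - proj_W(v)) · u_2 = 0  (should be 0).
Result: proj_W(v) = (1/2, -1/2, -3).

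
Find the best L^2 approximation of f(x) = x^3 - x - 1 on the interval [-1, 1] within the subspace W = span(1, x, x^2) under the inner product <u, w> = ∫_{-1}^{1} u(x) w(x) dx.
g(x) = -2*x/5 - 1

The best approximation g ∈ W is the orthogonal projection of f onto W. Writing g = a_0 + a_1 x + a_2 x^2, the coefficients solve the normal equations G · a = b where
  G_{ij} = <φ_i, φ_j> and b_i = <f, φ_i>, with φ_0 = 1, φ_1 = x, φ_2 = x^2.
G =
  [2, 0, 2/3]
  [0, 2/3, 0]
  [2/3, 0, 2/5],
b = (-2, -4/15, -2/3).
Solving gives a_0 = -1, a_1 = -2/5, a_2 = 0, so
  g(x) = -2*x/5 - 1.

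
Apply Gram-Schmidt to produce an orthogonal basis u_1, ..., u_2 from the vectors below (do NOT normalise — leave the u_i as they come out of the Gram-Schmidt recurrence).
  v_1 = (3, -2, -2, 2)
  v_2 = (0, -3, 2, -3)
Orthogonal basis:
  u_1 = (3, -2, -2, 2)
  u_2 = (4/7, -71/21, 34/21, -55/21)

Apply the Gram-Schmidt recurrence
  u_1 = v_1
  u_i = v_i − Σ_{j<i} ((v_i · u_j) / (u_j · u_j)) · u_j.

Step by step this gives:
  u_1 = (3, -2, -2, 2)
  u_2 = (4/7, -71/21, 34/21, -55/21)

Orthogonality check:
  u_2 · u_1 = 0 (should be 0)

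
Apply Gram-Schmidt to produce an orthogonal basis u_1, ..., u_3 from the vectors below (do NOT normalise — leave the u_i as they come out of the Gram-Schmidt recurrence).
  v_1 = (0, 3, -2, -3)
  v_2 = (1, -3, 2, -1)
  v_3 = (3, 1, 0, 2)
Orthogonal basis:
  u_1 = (0, 3, -2, -3)
  u_2 = (1, -18/11, 12/11, -26/11)
  u_3 = (382/115, 203/230, 9/115, 191/230)

Apply the Gram-Schmidt recurrence
  u_1 = v_1
  u_i = v_i − Σ_{j<i} ((v_i · u_j) / (u_j · u_j)) · u_j.

Step by step this gives:
  u_1 = (0, 3, -2, -3)
  u_2 = (1, -18/11, 12/11, -26/11)
  u_3 = (382/115, 203/230, 9/115, 191/230)

Orthogonality check:
  u_2 · u_1 = 0 (should be 0)
  u_3 · u_1 = 0 (should be 0)
  u_3 · u_2 = 0 (should be 0)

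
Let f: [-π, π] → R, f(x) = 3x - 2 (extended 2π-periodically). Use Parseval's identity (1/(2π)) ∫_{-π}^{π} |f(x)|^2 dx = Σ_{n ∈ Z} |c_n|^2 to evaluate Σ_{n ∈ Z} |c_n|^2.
Σ |c_n|^2 = 3π^2 + 4

Expand and integrate term by term over [-π, π]:
  ∫ (3x)^2 dx = 9·(2π^3/3); ∫ 2·3·(-2)·x dx = 0 (odd integrand); ∫ (-2)^2 dx = 4·2π.
So (1/(2π)) ∫_{-π}^{π} (3x - 2)^2 dx = 9π^2/3 + 4 = 3π^2 + 4.
Parseval ⇒ Σ |c_n|^2 = 3π^2 + 4.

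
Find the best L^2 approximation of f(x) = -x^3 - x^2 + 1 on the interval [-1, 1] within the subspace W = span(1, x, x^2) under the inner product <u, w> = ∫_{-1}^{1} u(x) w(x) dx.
g(x) = -x^2 - 3*x/5 + 1

The best approximation g ∈ W is the orthogonal projection of f onto W. Writing g = a_0 + a_1 x + a_2 x^2, the coefficients solve the normal equations G · a = b where
  G_{ij} = <φ_i, φ_j> and b_i = <f, φ_i>, with φ_0 = 1, φ_1 = x, φ_2 = x^2.
G =
  [2, 0, 2/3]
  [0, 2/3, 0]
  [2/3, 0, 2/5],
b = (4/3, -2/5, 4/15).
Solving gives a_0 = 1, a_1 = -3/5, a_2 = -1, so
  g(x) = -x^2 - 3*x/5 + 1.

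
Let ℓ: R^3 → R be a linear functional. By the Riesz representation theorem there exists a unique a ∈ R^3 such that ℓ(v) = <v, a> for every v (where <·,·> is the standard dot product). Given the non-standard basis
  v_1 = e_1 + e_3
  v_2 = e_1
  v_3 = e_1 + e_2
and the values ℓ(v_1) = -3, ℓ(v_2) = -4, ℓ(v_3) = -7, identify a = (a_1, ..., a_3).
a = (-4, -3, 1)

Write a = (a_1, ..., a_3) in the standard basis. For each basis vector v_i, ℓ(v_i) = <v_i, a> is a linear equation in the a_j's. Collect the n equations into a matrix system V a = ℓ, where row i of V is v_i (expressed in the standard basis). Since V is invertible (lower-triangular with 1s on the diagonal, up to permutation), solve by back-substitution:
  V =
[[1, 0, 1],
 [1, 0, 0],
 [1, 1, 0]]
  V a = (-3, -4, -7)
Solving gives a = (-4, -3, 1).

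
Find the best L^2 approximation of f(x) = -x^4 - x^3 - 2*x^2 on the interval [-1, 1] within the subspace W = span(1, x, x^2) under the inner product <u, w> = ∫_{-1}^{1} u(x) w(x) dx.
g(x) = -20*x^2/7 - 3*x/5 + 3/35

The best approximation g ∈ W is the orthogonal projection of f onto W. Writing g = a_0 + a_1 x + a_2 x^2, the coefficients solve the normal equations G · a = b where
  G_{ij} = <φ_i, φ_j> and b_i = <f, φ_i>, with φ_0 = 1, φ_1 = x, φ_2 = x^2.
G =
  [2, 0, 2/3]
  [0, 2/3, 0]
  [2/3, 0, 2/5],
b = (-26/15, -2/5, -38/35).
Solving gives a_0 = 3/35, a_1 = -3/5, a_2 = -20/7, so
  g(x) = -20*x^2/7 - 3*x/5 + 3/35.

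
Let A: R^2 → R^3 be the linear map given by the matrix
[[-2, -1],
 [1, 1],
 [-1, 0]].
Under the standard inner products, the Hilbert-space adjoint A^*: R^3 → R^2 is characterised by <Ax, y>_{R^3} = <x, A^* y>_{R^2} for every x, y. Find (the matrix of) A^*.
A^* = A^T =
[[-2, 1, -1],
 [-1, 1, 0]]

For real matrices with standard dot products, the defining identity <Ax, y> = <x, A^* y> gives (Ax)^T y = x^T (A^*) y, i.e. x^T A^T y = x^T (A^*) y. Since this holds for all x, y, we must have A^* = A^T. Therefore
A^* =
[[-2, 1, -1],
 [-1, 1, 0]].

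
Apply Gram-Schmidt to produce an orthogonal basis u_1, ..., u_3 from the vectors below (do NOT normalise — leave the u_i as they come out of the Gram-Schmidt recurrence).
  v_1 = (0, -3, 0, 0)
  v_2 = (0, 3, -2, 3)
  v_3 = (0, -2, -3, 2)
Orthogonal basis:
  u_1 = (0, -3, 0, 0)
  u_2 = (0, 0, -2, 3)
  u_3 = (0, 0, -15/13, -10/13)

Apply the Gram-Schmidt recurrence
  u_1 = v_1
  u_i = v_i − Σ_{j<i} ((v_i · u_j) / (u_j · u_j)) · u_j.

Step by step this gives:
  u_1 = (0, -3, 0, 0)
  u_2 = (0, 0, -2, 3)
  u_3 = (0, 0, -15/13, -10/13)

Orthogonality check:
  u_2 · u_1 = 0 (should be 0)
  u_3 · u_1 = 0 (should be 0)
  u_3 · u_2 = 0 (should be 0)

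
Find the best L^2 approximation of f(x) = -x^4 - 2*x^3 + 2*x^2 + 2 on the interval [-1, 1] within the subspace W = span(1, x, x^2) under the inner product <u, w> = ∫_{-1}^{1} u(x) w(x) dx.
g(x) = 8*x^2/7 - 6*x/5 + 73/35

The best approximation g ∈ W is the orthogonal projection of f onto W. Writing g = a_0 + a_1 x + a_2 x^2, the coefficients solve the normal equations G · a = b where
  G_{ij} = <φ_i, φ_j> and b_i = <f, φ_i>, with φ_0 = 1, φ_1 = x, φ_2 = x^2.
G =
  [2, 0, 2/3]
  [0, 2/3, 0]
  [2/3, 0, 2/5],
b = (74/15, -4/5, 194/105).
Solving gives a_0 = 73/35, a_1 = -6/5, a_2 = 8/7, so
  g(x) = 8*x^2/7 - 6*x/5 + 73/35.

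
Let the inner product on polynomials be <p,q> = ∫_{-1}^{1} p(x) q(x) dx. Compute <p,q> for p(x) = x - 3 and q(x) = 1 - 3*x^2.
<p,q> = 0

Expand the product: p(x)·q(x) = -3*x^3 + 9*x^2 + x - 3.
∫_{-1}^{1} of each monomial x^k gives [2/(k+1) if k even, 0 if k odd]. Integrating term-by-term (or equivalently evaluating the antiderivative F(x) = -3*x^4/4 + 3*x^3 + x^2/2 - 3*x at the endpoints):
  F(1) − F(−1) = -1/4 − (-1/4) = 0.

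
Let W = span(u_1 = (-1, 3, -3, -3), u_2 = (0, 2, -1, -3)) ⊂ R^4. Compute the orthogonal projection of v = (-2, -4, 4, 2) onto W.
proj_W(v) = (1, -3, 3, 3)

Set up U = [u_1 | ... | u_2] ∈ R^(4×2). The projector onto W = col(U) is P = U (U^T U)^(-1) U^T.
Compute U^T U =
  [28, 18]
  [18, 14],
and U^T v = (-28, -18).
Solve U^T U · c = U^T v for the coefficients: c = (-1, 0). The projection is proj_W(v) = U c.
Check: (v - proj_W(v)) · u_1 = 0  (should be 0).
Check: (v - proj_W(v)) · u_2 = 0  (should be 0).
Result: proj_W(v) = (1, -3, 3, 3).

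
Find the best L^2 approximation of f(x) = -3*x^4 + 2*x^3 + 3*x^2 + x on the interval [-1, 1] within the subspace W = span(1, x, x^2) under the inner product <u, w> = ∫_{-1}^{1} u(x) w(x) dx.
g(x) = 3*x^2/7 + 11*x/5 + 9/35

The best approximation g ∈ W is the orthogonal projection of f onto W. Writing g = a_0 + a_1 x + a_2 x^2, the coefficients solve the normal equations G · a = b where
  G_{ij} = <φ_i, φ_j> and b_i = <f, φ_i>, with φ_0 = 1, φ_1 = x, φ_2 = x^2.
G =
  [2, 0, 2/3]
  [0, 2/3, 0]
  [2/3, 0, 2/5],
b = (4/5, 22/15, 12/35).
Solving gives a_0 = 9/35, a_1 = 11/5, a_2 = 3/7, so
  g(x) = 3*x^2/7 + 11*x/5 + 9/35.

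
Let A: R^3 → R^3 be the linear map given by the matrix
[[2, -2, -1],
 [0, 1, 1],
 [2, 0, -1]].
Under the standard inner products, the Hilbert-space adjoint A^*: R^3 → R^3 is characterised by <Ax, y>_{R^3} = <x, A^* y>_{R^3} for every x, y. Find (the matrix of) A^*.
A^* = A^T =
[[2, 0, 2],
 [-2, 1, 0],
 [-1, 1, -1]]

For real matrices with standard dot products, the defining identity <Ax, y> = <x, A^* y> gives (Ax)^T y = x^T (A^*) y, i.e. x^T A^T y = x^T (A^*) y. Since this holds for all x, y, we must have A^* = A^T. Therefore
A^* =
[[2, 0, 2],
 [-2, 1, 0],
 [-1, 1, -1]].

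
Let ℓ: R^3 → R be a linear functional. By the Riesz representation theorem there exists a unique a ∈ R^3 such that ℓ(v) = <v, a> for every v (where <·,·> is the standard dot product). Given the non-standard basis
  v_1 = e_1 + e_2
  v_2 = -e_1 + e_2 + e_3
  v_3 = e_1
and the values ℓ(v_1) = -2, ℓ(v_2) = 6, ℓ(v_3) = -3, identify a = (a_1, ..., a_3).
a = (-3, 1, 2)

Write a = (a_1, ..., a_3) in the standard basis. For each basis vector v_i, ℓ(v_i) = <v_i, a> is a linear equation in the a_j's. Collect the n equations into a matrix system V a = ℓ, where row i of V is v_i (expressed in the standard basis). Since V is invertible (lower-triangular with 1s on the diagonal, up to permutation), solve by back-substitution:
  V =
[[1, 1, 0],
 [-1, 1, 1],
 [1, 0, 0]]
  V a = (-2, 6, -3)
Solving gives a = (-3, 1, 2).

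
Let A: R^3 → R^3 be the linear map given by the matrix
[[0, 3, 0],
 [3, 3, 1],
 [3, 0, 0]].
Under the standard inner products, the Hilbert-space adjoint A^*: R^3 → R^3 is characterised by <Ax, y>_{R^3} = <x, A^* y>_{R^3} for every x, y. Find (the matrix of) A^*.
A^* = A^T =
[[0, 3, 3],
 [3, 3, 0],
 [0, 1, 0]]

For real matrices with standard dot products, the defining identity <Ax, y> = <x, A^* y> gives (Ax)^T y = x^T (A^*) y, i.e. x^T A^T y = x^T (A^*) y. Since this holds for all x, y, we must have A^* = A^T. Therefore
A^* =
[[0, 3, 3],
 [3, 3, 0],
 [0, 1, 0]].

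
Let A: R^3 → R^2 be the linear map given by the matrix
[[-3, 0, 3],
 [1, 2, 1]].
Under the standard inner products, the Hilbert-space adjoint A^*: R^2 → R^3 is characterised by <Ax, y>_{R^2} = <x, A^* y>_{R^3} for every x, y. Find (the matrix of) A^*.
A^* = A^T =
[[-3, 1],
 [0, 2],
 [3, 1]]

For real matrices with standard dot products, the defining identity <Ax, y> = <x, A^* y> gives (Ax)^T y = x^T (A^*) y, i.e. x^T A^T y = x^T (A^*) y. Since this holds for all x, y, we must have A^* = A^T. Therefore
A^* =
[[-3, 1],
 [0, 2],
 [3, 1]].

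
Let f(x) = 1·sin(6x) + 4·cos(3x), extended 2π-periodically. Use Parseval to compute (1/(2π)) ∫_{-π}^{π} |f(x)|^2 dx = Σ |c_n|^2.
Σ |c_n|^2 = 17/2

Expand |f|^2 and use orthogonality of {sin(nx), cos(mx)} on [-π, π]:
  ∫_{-π}^{π} sin(nx)^2 dx = π, ∫ cos(mx)^2 dx = π, and cross terms integrate to 0.
So ∫_{-π}^{π} f(x)^2 dx = 1^2 · π + 4^2 · π = (1 + 16)π.
Divide by 2π: (1 + 16)/2 = 17/2.
By Parseval, this equals Σ |c_n|^2.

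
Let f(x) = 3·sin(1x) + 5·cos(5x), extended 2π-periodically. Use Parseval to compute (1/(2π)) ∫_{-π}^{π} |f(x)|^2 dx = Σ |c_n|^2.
Σ |c_n|^2 = 17

Expand |f|^2 and use orthogonality of {sin(nx), cos(mx)} on [-π, π]:
  ∫_{-π}^{π} sin(nx)^2 dx = π, ∫ cos(mx)^2 dx = π, and cross terms integrate to 0.
So ∫_{-π}^{π} f(x)^2 dx = 3^2 · π + 5^2 · π = (9 + 25)π.
Divide by 2π: (9 + 25)/2 = 17.
By Parseval, this equals Σ |c_n|^2.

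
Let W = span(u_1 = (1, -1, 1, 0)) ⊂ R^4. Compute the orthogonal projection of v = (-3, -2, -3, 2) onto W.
proj_W(v) = (-4/3, 4/3, -4/3, 0)

Set up U = [u_1 | ... | u_1] ∈ R^(4×1). The projector onto W = col(U) is P = U (U^T U)^(-1) U^T.
Compute U^T U =
  [3],
and U^T v = (-4).
Solve U^T U · c = U^T v for the coefficients: c = (-4/3). The projection is proj_W(v) = U c.
Check: (v - proj_W(v)) · u_1 = 0  (should be 0).
Result: proj_W(v) = (-4/3, 4/3, -4/3, 0).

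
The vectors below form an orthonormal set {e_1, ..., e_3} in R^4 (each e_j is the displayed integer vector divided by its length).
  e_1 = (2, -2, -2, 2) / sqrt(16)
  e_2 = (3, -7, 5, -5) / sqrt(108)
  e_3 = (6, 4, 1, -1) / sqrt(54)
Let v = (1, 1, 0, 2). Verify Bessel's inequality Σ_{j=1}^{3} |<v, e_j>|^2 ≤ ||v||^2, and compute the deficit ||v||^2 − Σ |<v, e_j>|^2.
Σ |<v, e_j>|^2 = 4; ||v||^2 = 6; deficit = 2

Write each e_j = u_j / sqrt(<u_j, u_j>) where u_j is the displayed integer vector. Then <v, e_j> = <v, u_j> / sqrt(<u_j, u_j>), so |<v, e_j>|^2 = <v, u_j>^2 / <u_j, u_j>.
Coefficients: <v, e_1> = 4/sqrt(16), <v, e_2> = -14/sqrt(108), <v, e_3> = 8/sqrt(54).
Square and sum: Σ |<v, e_j>|^2 = 4.
Compute ||v||^2 = v·v = 6.
Deficit = 6 − 4 = 2 ≥ 0, confirming Bessel's inequality. (The deficit equals ||v − Σ <v,e_j> e_j||^2, the squared distance from v to span{e_j}.)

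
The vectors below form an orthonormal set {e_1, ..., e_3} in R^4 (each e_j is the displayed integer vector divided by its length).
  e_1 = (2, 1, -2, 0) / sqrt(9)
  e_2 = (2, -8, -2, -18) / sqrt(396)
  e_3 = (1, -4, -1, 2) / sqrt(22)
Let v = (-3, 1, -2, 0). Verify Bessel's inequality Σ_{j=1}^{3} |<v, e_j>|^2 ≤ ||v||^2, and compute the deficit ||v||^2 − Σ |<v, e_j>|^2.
Σ |<v, e_j>|^2 = 3/2; ||v||^2 = 14; deficit = 25/2

Write each e_j = u_j / sqrt(<u_j, u_j>) where u_j is the displayed integer vector. Then <v, e_j> = <v, u_j> / sqrt(<u_j, u_j>), so |<v, e_j>|^2 = <v, u_j>^2 / <u_j, u_j>.
Coefficients: <v, e_1> = -1/sqrt(9), <v, e_2> = -10/sqrt(396), <v, e_3> = -5/sqrt(22).
Square and sum: Σ |<v, e_j>|^2 = 3/2.
Compute ||v||^2 = v·v = 14.
Deficit = 14 − 3/2 = 25/2 ≥ 0, confirming Bessel's inequality. (The deficit equals ||v − Σ <v,e_j> e_j||^2, the squared distance from v to span{e_j}.)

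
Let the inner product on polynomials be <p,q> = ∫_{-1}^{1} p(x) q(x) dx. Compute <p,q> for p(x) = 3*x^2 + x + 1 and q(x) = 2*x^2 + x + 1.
<p,q> = 42/5

Expand the product: p(x)·q(x) = 6*x^4 + 5*x^3 + 6*x^2 + 2*x + 1.
∫_{-1}^{1} of each monomial x^k gives [2/(k+1) if k even, 0 if k odd]. Integrating term-by-term (or equivalently evaluating the antiderivative F(x) = 6*x^5/5 + 5*x^4/4 + 2*x^3 + x^2 + x at the endpoints):
  F(1) − F(−1) = 129/20 − (-39/20) = 42/5.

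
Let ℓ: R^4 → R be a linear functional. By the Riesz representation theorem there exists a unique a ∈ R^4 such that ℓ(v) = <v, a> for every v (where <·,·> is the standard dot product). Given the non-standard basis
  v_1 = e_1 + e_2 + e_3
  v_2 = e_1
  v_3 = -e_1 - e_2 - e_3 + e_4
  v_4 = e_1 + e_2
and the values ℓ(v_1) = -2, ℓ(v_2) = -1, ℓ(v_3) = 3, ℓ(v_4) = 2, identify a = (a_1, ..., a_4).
a = (-1, 3, -4, 1)

Write a = (a_1, ..., a_4) in the standard basis. For each basis vector v_i, ℓ(v_i) = <v_i, a> is a linear equation in the a_j's. Collect the n equations into a matrix system V a = ℓ, where row i of V is v_i (expressed in the standard basis). Since V is invertible (lower-triangular with 1s on the diagonal, up to permutation), solve by back-substitution:
  V =
[[1, 1, 1, 0],
 [1, 0, 0, 0],
 [-1, -1, -1, 1],
 [1, 1, 0, 0]]
  V a = (-2, -1, 3, 2)
Solving gives a = (-1, 3, -4, 1).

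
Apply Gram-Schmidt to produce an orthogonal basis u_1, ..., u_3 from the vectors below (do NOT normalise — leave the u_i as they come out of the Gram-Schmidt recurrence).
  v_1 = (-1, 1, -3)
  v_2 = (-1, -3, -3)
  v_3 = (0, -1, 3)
Orthogonal basis:
  u_1 = (-1, 1, -3)
  u_2 = (-4/11, -40/11, -12/11)
  u_3 = (-9/10, 0, 3/10)

Apply the Gram-Schmidt recurrence
  u_1 = v_1
  u_i = v_i − Σ_{j<i} ((v_i · u_j) / (u_j · u_j)) · u_j.

Step by step this gives:
  u_1 = (-1, 1, -3)
  u_2 = (-4/11, -40/11, -12/11)
  u_3 = (-9/10, 0, 3/10)

Orthogonality check:
  u_2 · u_1 = 0 (should be 0)
  u_3 · u_1 = 0 (should be 0)
  u_3 · u_2 = 0 (should be 0)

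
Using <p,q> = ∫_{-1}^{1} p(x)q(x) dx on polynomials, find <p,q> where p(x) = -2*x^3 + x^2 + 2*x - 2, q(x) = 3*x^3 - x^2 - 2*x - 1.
<p,q> = 136/35

Expand the product: p(x)·q(x) = -6*x^6 + 5*x^5 + 9*x^4 - 8*x^3 - 3*x^2 + 2*x + 2.
∫_{-1}^{1} of each monomial x^k gives [2/(k+1) if k even, 0 if k odd]. Integrating term-by-term (or equivalently evaluating the antiderivative F(x) = -6*x^7/7 + 5*x^6/6 + 9*x^5/5 - 2*x^4 - x^3 + x^2 + 2*x at the endpoints):
  F(1) − F(−1) = 373/210 − (-443/210) = 136/35.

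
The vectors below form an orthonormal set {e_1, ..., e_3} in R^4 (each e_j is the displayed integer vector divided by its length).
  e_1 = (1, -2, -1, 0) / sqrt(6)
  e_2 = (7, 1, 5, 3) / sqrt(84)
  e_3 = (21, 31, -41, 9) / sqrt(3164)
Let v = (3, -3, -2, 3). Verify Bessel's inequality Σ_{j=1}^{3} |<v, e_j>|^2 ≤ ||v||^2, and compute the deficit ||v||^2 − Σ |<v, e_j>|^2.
Σ |<v, e_j>|^2 = 5781/226; ||v||^2 = 31; deficit = 1225/226

Write each e_j = u_j / sqrt(<u_j, u_j>) where u_j is the displayed integer vector. Then <v, e_j> = <v, u_j> / sqrt(<u_j, u_j>), so |<v, e_j>|^2 = <v, u_j>^2 / <u_j, u_j>.
Coefficients: <v, e_1> = 11/sqrt(6), <v, e_2> = 17/sqrt(84), <v, e_3> = 79/sqrt(3164).
Square and sum: Σ |<v, e_j>|^2 = 5781/226.
Compute ||v||^2 = v·v = 31.
Deficit = 31 − 5781/226 = 1225/226 ≥ 0, confirming Bessel's inequality. (The deficit equals ||v − Σ <v,e_j> e_j||^2, the squared distance from v to span{e_j}.)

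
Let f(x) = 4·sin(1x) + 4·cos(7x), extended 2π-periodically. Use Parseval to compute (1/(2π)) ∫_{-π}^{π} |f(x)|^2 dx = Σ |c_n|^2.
Σ |c_n|^2 = 16

Expand |f|^2 and use orthogonality of {sin(nx), cos(mx)} on [-π, π]:
  ∫_{-π}^{π} sin(nx)^2 dx = π, ∫ cos(mx)^2 dx = π, and cross terms integrate to 0.
So ∫_{-π}^{π} f(x)^2 dx = 4^2 · π + 4^2 · π = (16 + 16)π.
Divide by 2π: (16 + 16)/2 = 16.
By Parseval, this equals Σ |c_n|^2.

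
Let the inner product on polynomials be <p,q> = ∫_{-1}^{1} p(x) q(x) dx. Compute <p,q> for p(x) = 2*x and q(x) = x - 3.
<p,q> = 4/3

Expand the product: p(x)·q(x) = 2*x^2 - 6*x.
∫_{-1}^{1} of each monomial x^k gives [2/(k+1) if k even, 0 if k odd]. Integrating term-by-term (or equivalently evaluating the antiderivative F(x) = 2*x^3/3 - 3*x^2 at the endpoints):
  F(1) − F(−1) = -7/3 − (-11/3) = 4/3.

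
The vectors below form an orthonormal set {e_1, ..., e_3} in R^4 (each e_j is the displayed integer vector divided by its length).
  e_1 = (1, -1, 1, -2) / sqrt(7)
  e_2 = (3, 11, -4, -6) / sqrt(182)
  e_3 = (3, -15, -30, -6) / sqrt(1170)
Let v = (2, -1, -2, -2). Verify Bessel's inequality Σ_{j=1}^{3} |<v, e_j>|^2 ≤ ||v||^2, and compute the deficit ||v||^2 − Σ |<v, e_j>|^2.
Σ |<v, e_j>|^2 = 61/5; ||v||^2 = 13; deficit = 4/5

Write each e_j = u_j / sqrt(<u_j, u_j>) where u_j is the displayed integer vector. Then <v, e_j> = <v, u_j> / sqrt(<u_j, u_j>), so |<v, e_j>|^2 = <v, u_j>^2 / <u_j, u_j>.
Coefficients: <v, e_1> = 5/sqrt(7), <v, e_2> = 15/sqrt(182), <v, e_3> = 93/sqrt(1170).
Square and sum: Σ |<v, e_j>|^2 = 61/5.
Compute ||v||^2 = v·v = 13.
Deficit = 13 − 61/5 = 4/5 ≥ 0, confirming Bessel's inequality. (The deficit equals ||v − Σ <v,e_j> e_j||^2, the squared distance from v to span{e_j}.)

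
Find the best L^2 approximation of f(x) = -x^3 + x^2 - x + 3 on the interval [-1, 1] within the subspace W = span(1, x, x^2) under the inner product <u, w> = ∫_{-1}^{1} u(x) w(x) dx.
g(x) = x^2 - 8*x/5 + 3

The best approximation g ∈ W is the orthogonal projection of f onto W. Writing g = a_0 + a_1 x + a_2 x^2, the coefficients solve the normal equations G · a = b where
  G_{ij} = <φ_i, φ_j> and b_i = <f, φ_i>, with φ_0 = 1, φ_1 = x, φ_2 = x^2.
G =
  [2, 0, 2/3]
  [0, 2/3, 0]
  [2/3, 0, 2/5],
b = (20/3, -16/15, 12/5).
Solving gives a_0 = 3, a_1 = -8/5, a_2 = 1, so
  g(x) = x^2 - 8*x/5 + 3.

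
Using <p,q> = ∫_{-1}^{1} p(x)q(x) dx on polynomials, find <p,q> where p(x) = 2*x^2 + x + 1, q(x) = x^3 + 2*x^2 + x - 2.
<p,q> = -8/3

Expand the product: p(x)·q(x) = 2*x^5 + 5*x^4 + 5*x^3 - x^2 - x - 2.
∫_{-1}^{1} of each monomial x^k gives [2/(k+1) if k even, 0 if k odd]. Integrating term-by-term (or equivalently evaluating the antiderivative F(x) = x^6/3 + x^5 + 5*x^4/4 - x^3/3 - x^2/2 - 2*x at the endpoints):
  F(1) − F(−1) = -1/4 − (29/12) = -8/3.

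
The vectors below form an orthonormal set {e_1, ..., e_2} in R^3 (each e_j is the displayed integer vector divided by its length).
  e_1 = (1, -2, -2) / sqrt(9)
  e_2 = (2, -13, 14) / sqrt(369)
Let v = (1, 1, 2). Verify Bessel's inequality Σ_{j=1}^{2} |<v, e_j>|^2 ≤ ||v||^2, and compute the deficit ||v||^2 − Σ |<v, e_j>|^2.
Σ |<v, e_j>|^2 = 146/41; ||v||^2 = 6; deficit = 100/41

Write each e_j = u_j / sqrt(<u_j, u_j>) where u_j is the displayed integer vector. Then <v, e_j> = <v, u_j> / sqrt(<u_j, u_j>), so |<v, e_j>|^2 = <v, u_j>^2 / <u_j, u_j>.
Coefficients: <v, e_1> = -5/sqrt(9), <v, e_2> = 17/sqrt(369).
Square and sum: Σ |<v, e_j>|^2 = 146/41.
Compute ||v||^2 = v·v = 6.
Deficit = 6 − 146/41 = 100/41 ≥ 0, confirming Bessel's inequality. (The deficit equals ||v − Σ <v,e_j> e_j||^2, the squared distance from v to span{e_j}.)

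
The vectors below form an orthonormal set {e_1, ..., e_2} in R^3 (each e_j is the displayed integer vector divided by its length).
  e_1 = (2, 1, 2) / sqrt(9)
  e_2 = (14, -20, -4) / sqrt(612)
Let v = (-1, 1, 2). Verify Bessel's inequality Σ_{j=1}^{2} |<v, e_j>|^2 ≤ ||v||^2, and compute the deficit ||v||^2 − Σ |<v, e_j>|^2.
Σ |<v, e_j>|^2 = 66/17; ||v||^2 = 6; deficit = 36/17

Write each e_j = u_j / sqrt(<u_j, u_j>) where u_j is the displayed integer vector. Then <v, e_j> = <v, u_j> / sqrt(<u_j, u_j>), so |<v, e_j>|^2 = <v, u_j>^2 / <u_j, u_j>.
Coefficients: <v, e_1> = 3/sqrt(9), <v, e_2> = -42/sqrt(612).
Square and sum: Σ |<v, e_j>|^2 = 66/17.
Compute ||v||^2 = v·v = 6.
Deficit = 6 − 66/17 = 36/17 ≥ 0, confirming Bessel's inequality. (The deficit equals ||v − Σ <v,e_j> e_j||^2, the squared distance from v to span{e_j}.)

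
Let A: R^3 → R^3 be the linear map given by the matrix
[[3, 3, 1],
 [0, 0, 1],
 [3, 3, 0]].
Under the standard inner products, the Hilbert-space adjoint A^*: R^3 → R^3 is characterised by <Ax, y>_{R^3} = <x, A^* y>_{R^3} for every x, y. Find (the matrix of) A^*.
A^* = A^T =
[[3, 0, 3],
 [3, 0, 3],
 [1, 1, 0]]

For real matrices with standard dot products, the defining identity <Ax, y> = <x, A^* y> gives (Ax)^T y = x^T (A^*) y, i.e. x^T A^T y = x^T (A^*) y. Since this holds for all x, y, we must have A^* = A^T. Therefore
A^* =
[[3, 0, 3],
 [3, 0, 3],
 [1, 1, 0]].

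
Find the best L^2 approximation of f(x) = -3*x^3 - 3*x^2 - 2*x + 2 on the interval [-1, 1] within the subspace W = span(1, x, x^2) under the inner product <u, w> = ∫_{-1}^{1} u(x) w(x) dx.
g(x) = -3*x^2 - 19*x/5 + 2

The best approximation g ∈ W is the orthogonal projection of f onto W. Writing g = a_0 + a_1 x + a_2 x^2, the coefficients solve the normal equations G · a = b where
  G_{ij} = <φ_i, φ_j> and b_i = <f, φ_i>, with φ_0 = 1, φ_1 = x, φ_2 = x^2.
G =
  [2, 0, 2/3]
  [0, 2/3, 0]
  [2/3, 0, 2/5],
b = (2, -38/15, 2/15).
Solving gives a_0 = 2, a_1 = -19/5, a_2 = -3, so
  g(x) = -3*x^2 - 19*x/5 + 2.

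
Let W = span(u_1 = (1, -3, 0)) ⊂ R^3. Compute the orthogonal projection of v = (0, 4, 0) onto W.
proj_W(v) = (-6/5, 18/5, 0)

Set up U = [u_1 | ... | u_1] ∈ R^(3×1). The projector onto W = col(U) is P = U (U^T U)^(-1) U^T.
Compute U^T U =
  [10],
and U^T v = (-12).
Solve U^T U · c = U^T v for the coefficients: c = (-6/5). The projection is proj_W(v) = U c.
Check: (v - proj_W(v)) · u_1 = 0  (should be 0).
Result: proj_W(v) = (-6/5, 18/5, 0).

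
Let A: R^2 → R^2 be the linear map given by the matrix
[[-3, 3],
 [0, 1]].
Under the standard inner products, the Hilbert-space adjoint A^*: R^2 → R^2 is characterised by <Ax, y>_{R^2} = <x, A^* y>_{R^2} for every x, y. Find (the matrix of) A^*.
A^* = A^T =
[[-3, 0],
 [3, 1]]

For real matrices with standard dot products, the defining identity <Ax, y> = <x, A^* y> gives (Ax)^T y = x^T (A^*) y, i.e. x^T A^T y = x^T (A^*) y. Since this holds for all x, y, we must have A^* = A^T. Therefore
A^* =
[[-3, 0],
 [3, 1]].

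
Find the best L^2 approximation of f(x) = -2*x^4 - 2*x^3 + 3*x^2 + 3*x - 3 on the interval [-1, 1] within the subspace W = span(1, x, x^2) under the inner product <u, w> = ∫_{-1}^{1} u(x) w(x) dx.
g(x) = 9*x^2/7 + 9*x/5 - 99/35

The best approximation g ∈ W is the orthogonal projection of f onto W. Writing g = a_0 + a_1 x + a_2 x^2, the coefficients solve the normal equations G · a = b where
  G_{ij} = <φ_i, φ_j> and b_i = <f, φ_i>, with φ_0 = 1, φ_1 = x, φ_2 = x^2.
G =
  [2, 0, 2/3]
  [0, 2/3, 0]
  [2/3, 0, 2/5],
b = (-24/5, 6/5, -48/35).
Solving gives a_0 = -99/35, a_1 = 9/5, a_2 = 9/7, so
  g(x) = 9*x^2/7 + 9*x/5 - 99/35.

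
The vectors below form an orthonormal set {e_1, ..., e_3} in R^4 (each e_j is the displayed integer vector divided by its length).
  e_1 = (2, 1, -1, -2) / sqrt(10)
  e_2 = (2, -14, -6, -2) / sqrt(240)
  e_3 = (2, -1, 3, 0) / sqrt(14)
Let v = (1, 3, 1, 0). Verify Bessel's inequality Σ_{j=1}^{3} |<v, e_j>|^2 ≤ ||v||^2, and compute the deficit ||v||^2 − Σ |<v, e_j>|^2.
Σ |<v, e_j>|^2 = 899/84; ||v||^2 = 11; deficit = 25/84

Write each e_j = u_j / sqrt(<u_j, u_j>) where u_j is the displayed integer vector. Then <v, e_j> = <v, u_j> / sqrt(<u_j, u_j>), so |<v, e_j>|^2 = <v, u_j>^2 / <u_j, u_j>.
Coefficients: <v, e_1> = 4/sqrt(10), <v, e_2> = -46/sqrt(240), <v, e_3> = 2/sqrt(14).
Square and sum: Σ |<v, e_j>|^2 = 899/84.
Compute ||v||^2 = v·v = 11.
Deficit = 11 − 899/84 = 25/84 ≥ 0, confirming Bessel's inequality. (The deficit equals ||v − Σ <v,e_j> e_j||^2, the squared distance from v to span{e_j}.)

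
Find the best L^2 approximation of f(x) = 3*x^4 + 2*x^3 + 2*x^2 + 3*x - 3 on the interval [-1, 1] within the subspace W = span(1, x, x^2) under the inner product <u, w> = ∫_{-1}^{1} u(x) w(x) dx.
g(x) = 32*x^2/7 + 21*x/5 - 114/35

The best approximation g ∈ W is the orthogonal projection of f onto W. Writing g = a_0 + a_1 x + a_2 x^2, the coefficients solve the normal equations G · a = b where
  G_{ij} = <φ_i, φ_j> and b_i = <f, φ_i>, with φ_0 = 1, φ_1 = x, φ_2 = x^2.
G =
  [2, 0, 2/3]
  [0, 2/3, 0]
  [2/3, 0, 2/5],
b = (-52/15, 14/5, -12/35).
Solving gives a_0 = -114/35, a_1 = 21/5, a_2 = 32/7, so
  g(x) = 32*x^2/7 + 21*x/5 - 114/35.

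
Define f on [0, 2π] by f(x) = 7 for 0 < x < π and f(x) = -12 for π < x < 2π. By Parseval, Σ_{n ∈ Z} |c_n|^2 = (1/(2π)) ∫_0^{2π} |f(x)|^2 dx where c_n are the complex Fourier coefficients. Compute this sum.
Σ |c_n|^2 = 193/2

Parseval equates the L^2 energy of f (normalised by 1/(2π)) with the ℓ^2 sum of its Fourier coefficients: (1/(2π)) ∫_0^{2π} |f|^2 = Σ |c_n|^2.
Compute the left side: (1/(2π)) [∫_0^π 7^2 dx + ∫_π^{2π} (-12)^2 dx] = (1/(2π)) · (49π + 144π) = (49 + 144)/2 = 193/2.
So Σ_{n ∈ Z} |c_n|^2 = 193/2.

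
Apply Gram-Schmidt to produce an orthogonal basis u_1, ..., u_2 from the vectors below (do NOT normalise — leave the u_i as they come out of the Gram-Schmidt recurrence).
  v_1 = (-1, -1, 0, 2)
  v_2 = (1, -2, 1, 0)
Orthogonal basis:
  u_1 = (-1, -1, 0, 2)
  u_2 = (7/6, -11/6, 1, -1/3)

Apply the Gram-Schmidt recurrence
  u_1 = v_1
  u_i = v_i − Σ_{j<i} ((v_i · u_j) / (u_j · u_j)) · u_j.

Step by step this gives:
  u_1 = (-1, -1, 0, 2)
  u_2 = (7/6, -11/6, 1, -1/3)

Orthogonality check:
  u_2 · u_1 = 0 (should be 0)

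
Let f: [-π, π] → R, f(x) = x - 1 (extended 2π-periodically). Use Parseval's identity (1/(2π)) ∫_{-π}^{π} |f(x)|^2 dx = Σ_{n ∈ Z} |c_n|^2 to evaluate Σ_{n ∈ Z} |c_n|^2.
Σ |c_n|^2 = π^2/3 + 1

Expand and integrate term by term over [-π, π]:
  ∫ (x)^2 dx = 1·(2π^3/3); ∫ 2·1·(-1)·x dx = 0 (odd integrand); ∫ (-1)^2 dx = 1·2π.
So (1/(2π)) ∫_{-π}^{π} (x - 1)^2 dx = 1π^2/3 + 1 = π^2/3 + 1.
Parseval ⇒ Σ |c_n|^2 = π^2/3 + 1.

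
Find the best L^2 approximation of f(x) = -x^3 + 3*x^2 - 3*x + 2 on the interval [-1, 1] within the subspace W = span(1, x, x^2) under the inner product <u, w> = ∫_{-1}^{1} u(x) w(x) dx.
g(x) = 3*x^2 - 18*x/5 + 2

The best approximation g ∈ W is the orthogonal projection of f onto W. Writing g = a_0 + a_1 x + a_2 x^2, the coefficients solve the normal equations G · a = b where
  G_{ij} = <φ_i, φ_j> and b_i = <f, φ_i>, with φ_0 = 1, φ_1 = x, φ_2 = x^2.
G =
  [2, 0, 2/3]
  [0, 2/3, 0]
  [2/3, 0, 2/5],
b = (6, -12/5, 38/15).
Solving gives a_0 = 2, a_1 = -18/5, a_2 = 3, so
  g(x) = 3*x^2 - 18*x/5 + 2.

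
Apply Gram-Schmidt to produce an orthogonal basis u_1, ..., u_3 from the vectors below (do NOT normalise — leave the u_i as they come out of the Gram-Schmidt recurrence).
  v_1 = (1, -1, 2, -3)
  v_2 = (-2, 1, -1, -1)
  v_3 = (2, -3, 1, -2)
Orthogonal basis:
  u_1 = (1, -1, 2, -3)
  u_2 = (-28/15, 13/15, -11/15, -7/5)
  u_3 = (-5/101, -160/101, -121/101, -29/101)

Apply the Gram-Schmidt recurrence
  u_1 = v_1
  u_i = v_i − Σ_{j<i} ((v_i · u_j) / (u_j · u_j)) · u_j.

Step by step this gives:
  u_1 = (1, -1, 2, -3)
  u_2 = (-28/15, 13/15, -11/15, -7/5)
  u_3 = (-5/101, -160/101, -121/101, -29/101)

Orthogonality check:
  u_2 · u_1 = 0 (should be 0)
  u_3 · u_1 = 0 (should be 0)
  u_3 · u_2 = 0 (should be 0)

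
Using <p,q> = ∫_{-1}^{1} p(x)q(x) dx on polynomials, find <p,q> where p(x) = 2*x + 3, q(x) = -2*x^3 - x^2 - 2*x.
<p,q> = -94/15

Expand the product: p(x)·q(x) = -4*x^4 - 8*x^3 - 7*x^2 - 6*x.
∫_{-1}^{1} of each monomial x^k gives [2/(k+1) if k even, 0 if k odd]. Integrating term-by-term (or equivalently evaluating the antiderivative F(x) = -4*x^5/5 - 2*x^4 - 7*x^3/3 - 3*x^2 at the endpoints):
  F(1) − F(−1) = -122/15 − (-28/15) = -94/15.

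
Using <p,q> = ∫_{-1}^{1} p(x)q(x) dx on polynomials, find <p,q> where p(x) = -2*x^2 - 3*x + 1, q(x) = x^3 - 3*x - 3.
<p,q> = 14/5

Expand the product: p(x)·q(x) = -2*x^5 - 3*x^4 + 7*x^3 + 15*x^2 + 6*x - 3.
∫_{-1}^{1} of each monomial x^k gives [2/(k+1) if k even, 0 if k odd]. Integrating term-by-term (or equivalently evaluating the antiderivative F(x) = -x^6/3 - 3*x^5/5 + 7*x^4/4 + 5*x^3 + 3*x^2 - 3*x at the endpoints):
  F(1) − F(−1) = 349/60 − (181/60) = 14/5.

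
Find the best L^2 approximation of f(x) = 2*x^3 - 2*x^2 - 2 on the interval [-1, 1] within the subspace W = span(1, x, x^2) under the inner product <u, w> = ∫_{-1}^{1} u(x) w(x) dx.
g(x) = -2*x^2 + 6*x/5 - 2

The best approximation g ∈ W is the orthogonal projection of f onto W. Writing g = a_0 + a_1 x + a_2 x^2, the coefficients solve the normal equations G · a = b where
  G_{ij} = <φ_i, φ_j> and b_i = <f, φ_i>, with φ_0 = 1, φ_1 = x, φ_2 = x^2.
G =
  [2, 0, 2/3]
  [0, 2/3, 0]
  [2/3, 0, 2/5],
b = (-16/3, 4/5, -32/15).
Solving gives a_0 = -2, a_1 = 6/5, a_2 = -2, so
  g(x) = -2*x^2 + 6*x/5 - 2.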